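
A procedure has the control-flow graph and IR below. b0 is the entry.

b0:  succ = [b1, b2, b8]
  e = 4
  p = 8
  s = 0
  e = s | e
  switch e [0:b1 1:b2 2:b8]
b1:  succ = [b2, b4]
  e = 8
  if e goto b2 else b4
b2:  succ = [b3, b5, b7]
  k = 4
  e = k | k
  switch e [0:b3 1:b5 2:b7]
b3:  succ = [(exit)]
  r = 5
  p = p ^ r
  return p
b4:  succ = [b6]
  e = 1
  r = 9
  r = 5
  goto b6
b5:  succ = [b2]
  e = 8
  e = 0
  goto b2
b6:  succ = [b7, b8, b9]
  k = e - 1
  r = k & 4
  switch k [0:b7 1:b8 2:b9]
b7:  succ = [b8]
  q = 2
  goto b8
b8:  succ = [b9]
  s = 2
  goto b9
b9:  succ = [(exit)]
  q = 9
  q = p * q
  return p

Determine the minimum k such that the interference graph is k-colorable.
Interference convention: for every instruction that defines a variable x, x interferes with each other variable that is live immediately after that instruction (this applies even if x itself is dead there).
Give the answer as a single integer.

Answer: 3

Working:
Block summaries:
  b0: {e,p,s} / ∅
  b1: {e} / ∅
  b2: {e,k} / ∅
  b3: {p,r} / {p}
  b4: {e,r} / ∅
  b5: {e} / ∅
  b6: {k,r} / {e}
  b7: {q} / ∅
  b8: {s} / ∅
  b9: {q} / {p}

Live sets:
  b0: in=∅ out={p}
  b1: in={p} out={p}
  b2: in={p} out={p}
  b3: in={p} out=∅
  b4: in={p} out={e,p}
  b5: in={p} out={p}
  b6: in={e,p} out={p}
  b7: in={p} out={p}
  b8: in={p} out={p}
  b9: in={p} out=∅

Interference:
  e↔{p,r,s}
  k↔{p,r}
  p↔{e,k,q,r,s}
  q↔{p}
  r↔{e,k,p}
  s↔{e,p}

Colouring:
  clique {e,p,r} ⇒ need ≥ 3
  assign e→c1 k→c1 p→c0 q→c1 r→c2 s→c2 — no edge inside a register ⇒ χ ≤ 3
  χ = 3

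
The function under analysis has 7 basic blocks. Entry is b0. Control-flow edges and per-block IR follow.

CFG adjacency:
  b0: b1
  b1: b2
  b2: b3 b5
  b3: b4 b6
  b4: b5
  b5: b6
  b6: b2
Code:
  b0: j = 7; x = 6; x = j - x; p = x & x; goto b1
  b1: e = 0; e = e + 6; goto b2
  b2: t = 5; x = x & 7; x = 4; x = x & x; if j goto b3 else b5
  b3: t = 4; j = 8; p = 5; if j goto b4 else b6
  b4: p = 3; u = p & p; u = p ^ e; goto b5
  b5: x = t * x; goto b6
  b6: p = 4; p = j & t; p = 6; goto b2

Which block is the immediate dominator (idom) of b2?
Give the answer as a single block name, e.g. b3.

Answer: b1

Analysis:
idom tree: b1←b0 b2←b1 b3←b2 b4←b3 b5←b2 b6←b2
Dom at joins:
  b2: preds {b1,b6}: {b0,b1} ∩ {b0,b1,b2,b6} = {b0,b1}; idom=b1
  b5: preds {b2,b4}: {b0,b1,b2} ∩ {b0,b1,b2,b3,b4} = {b0,b1,b2}; idom=b2
  b6: preds {b3,b5}: {b0,b1,b2,b3} ∩ {b0,b1,b2,b5} = {b0,b1,b2}; idom=b2

idom(b2) = b1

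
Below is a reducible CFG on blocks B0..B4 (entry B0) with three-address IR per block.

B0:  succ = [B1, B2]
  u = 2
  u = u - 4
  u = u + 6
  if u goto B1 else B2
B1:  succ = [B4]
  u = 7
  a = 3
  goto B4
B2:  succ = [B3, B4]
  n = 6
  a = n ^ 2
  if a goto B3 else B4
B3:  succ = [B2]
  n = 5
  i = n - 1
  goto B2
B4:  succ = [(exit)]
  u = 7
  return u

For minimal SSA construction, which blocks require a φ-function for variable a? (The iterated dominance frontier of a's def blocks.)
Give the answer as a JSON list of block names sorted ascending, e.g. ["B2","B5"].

idom tree: B1←B0 B2←B0 B3←B2 B4←B0
Dom at joins:
  B2: preds {B0,B3}: {B0} ∩ {B0,B2,B3} = {B0}; idom=B0
  B4: preds {B1,B2}: {B0,B1} ∩ {B0,B2} = {B0}; idom=B0

DF walk-up:
  B2←B0: walk · to B0
  B2←B3: walk B3→B2 to B0
  B4←B1: walk B1 to B0
  B4←B2: walk B2 to B0
  B0: DF=∅
  B1: DF={B4}
  B2: DF={B2,B4}
  B3: DF={B2}
  B4: DF=∅

φ for a: defs {B1,B2}
  DF⁺ = {B2,B4}

Answer: ["B2", "B4"]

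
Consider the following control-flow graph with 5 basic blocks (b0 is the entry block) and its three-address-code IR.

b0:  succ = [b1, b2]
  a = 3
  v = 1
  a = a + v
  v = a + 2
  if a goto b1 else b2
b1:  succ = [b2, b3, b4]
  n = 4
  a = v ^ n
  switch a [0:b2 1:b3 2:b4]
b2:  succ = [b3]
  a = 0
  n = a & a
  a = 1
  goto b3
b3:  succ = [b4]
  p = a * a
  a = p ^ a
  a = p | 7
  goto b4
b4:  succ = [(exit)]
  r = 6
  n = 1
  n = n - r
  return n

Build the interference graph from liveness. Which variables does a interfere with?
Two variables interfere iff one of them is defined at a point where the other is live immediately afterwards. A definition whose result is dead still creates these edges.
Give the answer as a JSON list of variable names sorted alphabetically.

Answer: ["p", "v"]

Derivation:
Per-block:
  b0: {a,v} / ∅
  b1: {a,n} / {v}
  b2: {a,n} / ∅
  b3: {a,p} / {a}
  b4: {n,r} / ∅

Liveness:
  b0: in=∅ out={v}
  b1: in={v} out={a}
  b2: in=∅ out={a}
  b3: in={a} out=∅
  b4: in=∅ out=∅

Interference:
  a: {p,v}
  n: {r,v}
  p: {a}
  r: {n}
  v: {a,n}

N(a) = ["p", "v"]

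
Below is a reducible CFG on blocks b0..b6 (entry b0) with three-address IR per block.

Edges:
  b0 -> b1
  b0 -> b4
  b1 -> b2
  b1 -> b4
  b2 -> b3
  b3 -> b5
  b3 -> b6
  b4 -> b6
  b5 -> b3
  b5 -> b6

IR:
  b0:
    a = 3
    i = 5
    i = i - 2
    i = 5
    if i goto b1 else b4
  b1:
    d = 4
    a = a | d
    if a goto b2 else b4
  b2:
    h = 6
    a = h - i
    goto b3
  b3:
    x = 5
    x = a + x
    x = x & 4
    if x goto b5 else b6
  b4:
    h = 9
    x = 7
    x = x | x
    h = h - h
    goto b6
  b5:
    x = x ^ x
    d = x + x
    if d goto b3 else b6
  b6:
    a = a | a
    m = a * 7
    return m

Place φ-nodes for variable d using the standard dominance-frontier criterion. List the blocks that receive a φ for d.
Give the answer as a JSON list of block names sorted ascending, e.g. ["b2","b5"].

Answer: ["b3", "b4", "b6"]

Derivation:
idom tree: b1←b0 b2←b1 b3←b2 b4←b0 b5←b3 b6←b0
Dom at joins:
  b3: preds {b2,b5}: {b0,b1,b2} ∩ {b0,b1,b2,b3,b5} = {b0,b1,b2}; idom=b2
  b4: preds {b0,b1}: {b0} ∩ {b0,b1} = {b0}; idom=b0
  b6: preds {b3,b4,b5}: {b0,b1,b2,b3} ∩ {b0,b4} ∩ {b0,b1,b2,b3,b5} = {b0}; idom=b0

DF derivation:
  join b3 pred b2: · stop@b2
  join b3 pred b5: b5→b3 stop@b2
  join b4 pred b0: · stop@b0
  join b4 pred b1: b1 stop@b0
  join b6 pred b3: b3→b2→b1 stop@b0
  join b6 pred b4: b4 stop@b0
  join b6 pred b5: b5→b3→b2→b1 stop@b0
  b0: DF=∅
  b1: DF={b4,b6}
  b2: DF={b6}
  b3: DF={b3,b6}
  b4: DF={b6}
  b5: DF={b3,b6}
  b6: DF=∅

φ for d: defs {b1,b5}
  DF⁺ = {b3,b4,b6}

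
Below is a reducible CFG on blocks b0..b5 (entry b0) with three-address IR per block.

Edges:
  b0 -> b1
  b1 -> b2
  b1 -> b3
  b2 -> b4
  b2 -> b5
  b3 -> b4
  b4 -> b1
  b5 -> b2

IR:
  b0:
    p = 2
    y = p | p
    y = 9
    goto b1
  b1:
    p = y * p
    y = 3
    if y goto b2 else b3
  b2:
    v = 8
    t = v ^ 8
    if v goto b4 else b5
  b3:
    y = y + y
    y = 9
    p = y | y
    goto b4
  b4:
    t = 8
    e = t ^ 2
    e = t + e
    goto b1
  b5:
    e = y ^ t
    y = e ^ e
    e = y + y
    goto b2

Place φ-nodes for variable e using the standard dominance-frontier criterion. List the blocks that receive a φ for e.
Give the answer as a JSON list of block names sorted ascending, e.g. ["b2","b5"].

Answer: ["b1", "b2", "b4"]

Working:
idom tree: b1←b0 b2←b1 b3←b1 b4←b1 b5←b2
Dom∩ at merges:
  b1: preds {b0,b4}: {b0} ∩ {b0,b1,b4} = {b0}; idom=b0
  b2: preds {b1,b5}: {b0,b1} ∩ {b0,b1,b2,b5} = {b0,b1}; idom=b1
  b4: preds {b2,b3}: {b0,b1,b2} ∩ {b0,b1,b3} = {b0,b1}; idom=b1

Frontier:
  join b1 pred b0: · stop@b0
  join b1 pred b4: b4→b1 stop@b0
  join b2 pred b1: · stop@b1
  join b2 pred b5: b5→b2 stop@b1
  join b4 pred b2: b2 stop@b1
  join b4 pred b3: b3 stop@b1
  b0: DF=∅
  b1: DF={b1}
  b2: DF={b2,b4}
  b3: DF={b4}
  b4: DF={b1}
  b5: DF={b2}

φ for e: defs {b4,b5}
  DF⁺ = {b1,b2,b4}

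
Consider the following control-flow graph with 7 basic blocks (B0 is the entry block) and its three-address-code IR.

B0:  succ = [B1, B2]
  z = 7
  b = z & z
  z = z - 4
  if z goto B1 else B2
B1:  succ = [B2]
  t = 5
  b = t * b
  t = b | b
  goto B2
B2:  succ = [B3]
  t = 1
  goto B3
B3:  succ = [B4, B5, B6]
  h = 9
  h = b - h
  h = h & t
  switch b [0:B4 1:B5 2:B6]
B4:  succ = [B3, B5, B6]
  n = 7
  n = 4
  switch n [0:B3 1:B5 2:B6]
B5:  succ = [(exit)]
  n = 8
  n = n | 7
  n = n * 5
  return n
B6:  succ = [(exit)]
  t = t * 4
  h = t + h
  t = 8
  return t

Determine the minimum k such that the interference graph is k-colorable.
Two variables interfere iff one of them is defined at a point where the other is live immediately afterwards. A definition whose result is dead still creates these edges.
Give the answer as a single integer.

def/use:
  B0: def={b,z} ue=∅
  B1: def={b,t} ue={b}
  B2: def={t} ue=∅
  B3: def={h} ue={b,t}
  B4: def={n} ue=∅
  B5: def={n} ue=∅
  B6: def={h,t} ue={h,t}

Live sets:
  live B0: ∅→{b}
  live B1: {b}→{b}
  live B2: {b}→{b,t}
  live B3: {b,t}→{b,h,t}
  live B4: {b,h,t}→{b,h,t}
  live B5: ∅→∅
  live B6: {h,t}→∅

Interfere edges:
  b↔{h,n,t,z}
  h↔{b,n,t}
  n↔{b,h,t}
  t↔{b,h,n}
  z↔{b}

Chromatic number:
  clique {b,h,n,t} ⇒ need ≥ 4
  4-colouring: r0={b}  r1={h,z}  r2={n}  r3={t}
  χ = 4

Answer: 4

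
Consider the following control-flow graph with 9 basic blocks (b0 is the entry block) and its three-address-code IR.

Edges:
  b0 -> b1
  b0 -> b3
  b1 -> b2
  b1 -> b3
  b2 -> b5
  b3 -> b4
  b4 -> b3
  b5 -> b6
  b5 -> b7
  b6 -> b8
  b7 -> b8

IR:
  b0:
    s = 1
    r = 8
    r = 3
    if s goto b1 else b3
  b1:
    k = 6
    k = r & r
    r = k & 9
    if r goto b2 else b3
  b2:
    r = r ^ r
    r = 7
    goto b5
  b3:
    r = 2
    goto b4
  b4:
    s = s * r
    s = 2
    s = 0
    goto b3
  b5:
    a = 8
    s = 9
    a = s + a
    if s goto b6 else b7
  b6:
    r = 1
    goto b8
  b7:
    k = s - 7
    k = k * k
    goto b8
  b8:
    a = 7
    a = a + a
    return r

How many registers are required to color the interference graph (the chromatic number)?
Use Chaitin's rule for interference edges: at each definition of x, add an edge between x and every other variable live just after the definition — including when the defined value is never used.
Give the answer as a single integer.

Per-block:
  b0 def {r,s} use ∅
  b1 def {k,r} use {r}
  b2 def {r} use {r}
  b3 def {r} use ∅
  b4 def {s} use {r,s}
  b5 def {a,s} use ∅
  b6 def {r} use ∅
  b7 def {k} use {s}
  b8 def {a} use {r}

Live sets:
  b0: in=∅ out={r,s}
  b1: in={r,s} out={r,s}
  b2: in={r} out={r}
  b3: in={s} out={r,s}
  b4: in={r,s} out={s}
  b5: in={r} out={r,s}
  b6: in=∅ out={r}
  b7: in={r,s} out={r}
  b8: in={r} out=∅

Conflict graph:
  a↔{r,s}
  k↔{r,s}
  r↔{a,k,s}
  s↔{a,k,r}

Chromatic number:
  lower bound: {a,r,s} mutually conflict ⇒ χ ≥ 3
  3-colouring: c0={r}  c1={s}  c2={a,k}
  χ = 3

Answer: 3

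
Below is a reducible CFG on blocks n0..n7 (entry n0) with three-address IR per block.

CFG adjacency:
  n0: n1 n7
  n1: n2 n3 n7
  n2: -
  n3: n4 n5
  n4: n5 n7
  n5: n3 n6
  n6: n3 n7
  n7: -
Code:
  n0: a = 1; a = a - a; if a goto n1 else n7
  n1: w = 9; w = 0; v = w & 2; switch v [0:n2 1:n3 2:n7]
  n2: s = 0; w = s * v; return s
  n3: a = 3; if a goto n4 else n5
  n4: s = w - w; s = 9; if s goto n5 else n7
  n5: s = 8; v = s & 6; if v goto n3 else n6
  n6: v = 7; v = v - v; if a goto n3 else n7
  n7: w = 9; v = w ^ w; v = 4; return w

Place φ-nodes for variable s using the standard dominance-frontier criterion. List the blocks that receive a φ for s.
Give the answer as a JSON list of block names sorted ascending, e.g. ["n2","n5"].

Answer: ["n3", "n5", "n7"]

Analysis:
idom tree: n1←n0 n2←n1 n3←n1 n4←n3 n5←n3 n6←n5 n7←n0
Join-block Dom:
  n3: preds {n1,n5,n6}: {n0,n1} ∩ {n0,n1,n3,n5} ∩ {n0,n1,n3,n5,n6} = {n0,n1}; idom=n1
  n5: preds {n3,n4}: {n0,n1,n3} ∩ {n0,n1,n3,n4} = {n0,n1,n3}; idom=n3
  n7: preds {n0,n1,n4,n6}: {n0} ∩ {n0,n1} ∩ {n0,n1,n3,n4} ∩ {n0,n1,n3,n5,n6} = {n0}; idom=n0

DF walk-up:
  join n3 pred n1: · stop@n1
  join n3 pred n5: n5→n3 stop@n1
  join n3 pred n6: n6→n5→n3 stop@n1
  join n5 pred n3: · stop@n3
  join n5 pred n4: n4 stop@n3
  join n7 pred n0: · stop@n0
  join n7 pred n1: n1 stop@n0
  join n7 pred n4: n4→n3→n1 stop@n0
  join n7 pred n6: n6→n5→n3→n1 stop@n0
  n0: DF=∅
  n1: DF={n7}
  n2: DF=∅
  n3: DF={n3,n7}
  n4: DF={n5,n7}
  n5: DF={n3,n7}
  n6: DF={n3,n7}
  n7: DF=∅

φ for s: defs {n2,n4,n5}
  DF⁺ = {n3,n5,n7}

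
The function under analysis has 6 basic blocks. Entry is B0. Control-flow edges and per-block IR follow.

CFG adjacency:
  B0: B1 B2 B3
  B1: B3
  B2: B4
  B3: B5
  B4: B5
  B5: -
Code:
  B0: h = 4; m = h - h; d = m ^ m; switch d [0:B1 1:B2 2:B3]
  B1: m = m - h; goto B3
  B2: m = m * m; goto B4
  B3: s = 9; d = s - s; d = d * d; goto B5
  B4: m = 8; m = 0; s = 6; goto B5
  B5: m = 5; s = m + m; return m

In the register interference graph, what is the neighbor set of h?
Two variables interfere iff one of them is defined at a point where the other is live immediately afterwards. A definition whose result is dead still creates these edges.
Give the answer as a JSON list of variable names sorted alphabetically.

Block summaries:
  B0: {d,h,m} / ∅
  B1: {m} / {h,m}
  B2: {m} / {m}
  B3: {d,s} / ∅
  B4: {m,s} / ∅
  B5: {m,s} / ∅

Backward fixpoint:
  B0 li=∅ lo={h,m}
  B1 li={h,m} lo=∅
  B2 li={m} lo=∅
  B3 li=∅ lo=∅
  B4 li=∅ lo=∅
  B5 li=∅ lo=∅

Interfere edges:
  d: {h,m}
  h: {d,m}
  m: {d,h,s}
  s: {m}

N(h) = ["d", "m"]

Answer: ["d", "m"]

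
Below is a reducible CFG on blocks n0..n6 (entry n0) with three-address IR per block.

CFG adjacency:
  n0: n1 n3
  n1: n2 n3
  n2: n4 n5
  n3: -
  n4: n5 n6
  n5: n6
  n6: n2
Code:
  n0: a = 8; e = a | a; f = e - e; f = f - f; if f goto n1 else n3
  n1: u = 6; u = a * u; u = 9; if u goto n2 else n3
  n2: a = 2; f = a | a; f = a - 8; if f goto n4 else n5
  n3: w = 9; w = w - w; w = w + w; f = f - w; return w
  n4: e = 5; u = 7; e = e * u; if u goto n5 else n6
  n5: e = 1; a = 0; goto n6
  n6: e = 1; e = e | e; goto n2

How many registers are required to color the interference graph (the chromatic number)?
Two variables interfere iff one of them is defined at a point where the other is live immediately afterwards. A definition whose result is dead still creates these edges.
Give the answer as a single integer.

Answer: 3

Working:
Block summaries:
  n0: {a,e,f} / ∅
  n1: {u} / {a}
  n2: {a,f} / ∅
  n3: {f,w} / {f}
  n4: {e,u} / ∅
  n5: {a,e} / ∅
  n6: {e} / ∅

Backward fixpoint:
  n0: in=∅ out={a,f}
  n1: in={a,f} out={f}
  n2: in=∅ out=∅
  n3: in={f} out=∅
  n4: in=∅ out=∅
  n5: in=∅ out=∅
  n6: in=∅ out=∅

Interfere edges:
  a: {e,f,u}
  e: {a,u}
  f: {a,u,w}
  u: {a,e,f}
  w: {f}

Chromatic number:
  clique {a,e,u} ⇒ need ≥ 3
  3-colouring: r0={a,w}  r1={e,f}  r2={u}
  χ = 3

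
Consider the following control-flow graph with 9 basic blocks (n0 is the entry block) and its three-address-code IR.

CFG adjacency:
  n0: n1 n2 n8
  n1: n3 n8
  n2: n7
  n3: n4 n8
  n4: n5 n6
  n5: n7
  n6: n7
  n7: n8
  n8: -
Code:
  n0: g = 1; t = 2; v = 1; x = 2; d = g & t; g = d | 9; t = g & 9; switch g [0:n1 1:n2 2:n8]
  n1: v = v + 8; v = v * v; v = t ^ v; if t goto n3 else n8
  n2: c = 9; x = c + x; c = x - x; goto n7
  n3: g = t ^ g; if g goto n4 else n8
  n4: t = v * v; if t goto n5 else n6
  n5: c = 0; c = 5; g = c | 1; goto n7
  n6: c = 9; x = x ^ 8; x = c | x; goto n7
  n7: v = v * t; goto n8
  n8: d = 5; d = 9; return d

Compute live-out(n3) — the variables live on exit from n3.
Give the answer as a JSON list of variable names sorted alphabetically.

Answer: ["v", "x"]

Working:
Block summaries:
  n0: def={d,g,t,v,x} ue=∅
  n1: def={v} ue={t,v}
  n2: def={c,x} ue={x}
  n3: def={g} ue={g,t}
  n4: def={t} ue={v}
  n5: def={c,g} ue=∅
  n6: def={c,x} ue={x}
  n7: def={v} ue={t,v}
  n8: def={d} ue=∅

Live sets:
  n0 li=∅ lo={g,t,v,x}
  n1 li={g,t,v,x} lo={g,t,v,x}
  n2 li={t,v,x} lo={t,v}
  n3 li={g,t,v,x} lo={v,x}
  n4 li={v,x} lo={t,v,x}
  n5 li={t,v} lo={t,v}
  n6 li={t,v,x} lo={t,v}
  n7 li={t,v} lo=∅
  n8 li=∅ lo=∅

live-out(n3) = ["v", "x"]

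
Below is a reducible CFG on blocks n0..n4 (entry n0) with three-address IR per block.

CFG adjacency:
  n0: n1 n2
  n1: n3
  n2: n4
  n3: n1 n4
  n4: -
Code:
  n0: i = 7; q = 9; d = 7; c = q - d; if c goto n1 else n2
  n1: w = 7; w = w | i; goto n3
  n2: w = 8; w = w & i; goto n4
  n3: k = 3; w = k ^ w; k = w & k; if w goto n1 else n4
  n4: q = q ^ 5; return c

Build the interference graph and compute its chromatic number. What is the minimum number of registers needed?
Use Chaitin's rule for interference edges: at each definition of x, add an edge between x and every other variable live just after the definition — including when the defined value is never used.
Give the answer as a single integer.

Per-block:
  n0 def {c,d,i,q} use ∅
  n1 def {w} use {i}
  n2 def {w} use {i}
  n3 def {k,w} use {w}
  n4 def {q} use {c,q}

Liveness:
  n0 li=∅ lo={c,i,q}
  n1 li={c,i,q} lo={c,i,q,w}
  n2 li={c,i,q} lo={c,q}
  n3 li={c,i,q,w} lo={c,i,q}
  n4 li={c,q} lo=∅

Interference:
  c↔{i,k,q,w}
  d↔{i,q}
  i↔{c,d,k,q,w}
  k↔{c,i,q,w}
  q↔{c,d,i,k,w}
  w↔{c,i,k,q}

Registers:
  {c,i,k,q,w} pairwise interfere (5-clique) ⇒ χ ≥ 5
  assign c→c2 d→c2 i→c0 k→c3 q→c1 w→c4 — no edge inside a register ⇒ χ ≤ 5
  χ = 5

Answer: 5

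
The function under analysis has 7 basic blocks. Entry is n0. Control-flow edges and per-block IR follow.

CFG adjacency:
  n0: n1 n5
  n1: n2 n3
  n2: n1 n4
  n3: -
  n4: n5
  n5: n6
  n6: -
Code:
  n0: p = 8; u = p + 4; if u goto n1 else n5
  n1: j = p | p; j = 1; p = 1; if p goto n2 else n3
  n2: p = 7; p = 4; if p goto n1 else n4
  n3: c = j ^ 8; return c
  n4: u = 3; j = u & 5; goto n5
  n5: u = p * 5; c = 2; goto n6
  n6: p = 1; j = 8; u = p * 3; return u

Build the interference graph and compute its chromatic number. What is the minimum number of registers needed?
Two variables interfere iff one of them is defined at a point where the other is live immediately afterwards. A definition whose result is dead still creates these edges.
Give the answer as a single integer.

def/use:
  n0: def={p,u} ue=∅
  n1: def={j,p} ue={p}
  n2: def={p} ue=∅
  n3: def={c} ue={j}
  n4: def={j,u} ue=∅
  n5: def={c,u} ue={p}
  n6: def={j,p,u} ue=∅

Liveness:
  live n0: ∅→{p}
  live n1: {p}→{j}
  live n2: ∅→{p}
  live n3: {j}→∅
  live n4: {p}→{p}
  live n5: {p}→∅
  live n6: ∅→∅

Interference:
  c: ∅
  j: {p}
  p: {j,u}
  u: {p}

Colouring:
  lower bound: {j,p} mutually conflict ⇒ χ ≥ 2
  assign c→R0 j→R1 p→R0 u→R1 — no edge inside a register ⇒ χ ≤ 2
  χ = 2

Answer: 2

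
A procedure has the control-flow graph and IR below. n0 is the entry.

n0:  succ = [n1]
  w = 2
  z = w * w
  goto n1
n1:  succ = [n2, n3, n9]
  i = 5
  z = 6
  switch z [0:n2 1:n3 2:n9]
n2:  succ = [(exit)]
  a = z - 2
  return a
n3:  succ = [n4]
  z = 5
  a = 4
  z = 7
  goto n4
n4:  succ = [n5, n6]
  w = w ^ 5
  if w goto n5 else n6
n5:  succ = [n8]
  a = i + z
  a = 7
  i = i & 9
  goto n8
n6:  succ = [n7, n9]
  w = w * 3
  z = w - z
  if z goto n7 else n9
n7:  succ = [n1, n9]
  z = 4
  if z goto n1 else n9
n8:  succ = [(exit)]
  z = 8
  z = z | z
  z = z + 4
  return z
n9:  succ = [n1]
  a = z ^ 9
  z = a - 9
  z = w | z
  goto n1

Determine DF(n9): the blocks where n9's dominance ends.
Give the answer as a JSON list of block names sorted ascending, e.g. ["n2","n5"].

idom tree: n1←n0 n2←n1 n3←n1 n4←n3 n5←n4 n6←n4 n7←n6 n8←n5 n9←n1
Dom∩ at merges:
  n1: preds {n0,n7,n9}: {n0} ∩ {n0,n1,n3,n4,n6,n7} ∩ {n0,n1,n9} = {n0}; idom=n0
  n9: preds {n1,n6,n7}: {n0,n1} ∩ {n0,n1,n3,n4,n6} ∩ {n0,n1,n3,n4,n6,n7} = {n0,n1}; idom=n1

Frontier:
  n1←n0: walk · to n0
  n1←n7: walk n7→n6→n4→n3→n1 to n0
  n1←n9: walk n9→n1 to n0
  n9←n1: walk · to n1
  n9←n6: walk n6→n4→n3 to n1
  n9←n7: walk n7→n6→n4→n3 to n1
  n0: DF=∅
  n1: DF={n1}
  n2: DF=∅
  n3: DF={n1,n9}
  n4: DF={n1,n9}
  n5: DF=∅
  n6: DF={n1,n9}
  n7: DF={n1,n9}
  n8: DF=∅
  n9: DF={n1}

DF(n9) = ["n1"]

Answer: ["n1"]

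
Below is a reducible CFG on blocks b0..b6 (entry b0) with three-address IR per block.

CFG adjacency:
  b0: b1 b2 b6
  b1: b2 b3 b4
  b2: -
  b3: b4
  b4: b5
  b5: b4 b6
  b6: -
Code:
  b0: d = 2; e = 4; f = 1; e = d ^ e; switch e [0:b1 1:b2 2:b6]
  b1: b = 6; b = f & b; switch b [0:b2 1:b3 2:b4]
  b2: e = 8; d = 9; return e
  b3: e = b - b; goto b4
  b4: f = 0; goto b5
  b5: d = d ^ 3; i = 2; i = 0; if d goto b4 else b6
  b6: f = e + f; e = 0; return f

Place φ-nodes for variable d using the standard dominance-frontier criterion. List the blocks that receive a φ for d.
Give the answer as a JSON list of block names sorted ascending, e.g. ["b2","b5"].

Answer: ["b4", "b6"]

Analysis:
idom tree: b1←b0 b2←b0 b3←b1 b4←b1 b5←b4 b6←b0
Dom∩ at merges:
  b2: preds {b0,b1}: {b0} ∩ {b0,b1} = {b0}; idom=b0
  b4: preds {b1,b3,b5}: {b0,b1} ∩ {b0,b1,b3} ∩ {b0,b1,b4,b5} = {b0,b1}; idom=b1
  b6: preds {b0,b5}: {b0} ∩ {b0,b1,b4,b5} = {b0}; idom=b0

Frontier:
  b2←b0: walk · to b0
  b2←b1: walk b1 to b0
  b4←b1: walk · to b1
  b4←b3: walk b3 to b1
  b4←b5: walk b5→b4 to b1
  b6←b0: walk · to b0
  b6←b5: walk b5→b4→b1 to b0
  b0: DF=∅
  b1: DF={b2,b6}
  b2: DF=∅
  b3: DF={b4}
  b4: DF={b4,b6}
  b5: DF={b4,b6}
  b6: DF=∅

φ for d: defs {b0,b2,b5}
  DF⁺ = {b4,b6}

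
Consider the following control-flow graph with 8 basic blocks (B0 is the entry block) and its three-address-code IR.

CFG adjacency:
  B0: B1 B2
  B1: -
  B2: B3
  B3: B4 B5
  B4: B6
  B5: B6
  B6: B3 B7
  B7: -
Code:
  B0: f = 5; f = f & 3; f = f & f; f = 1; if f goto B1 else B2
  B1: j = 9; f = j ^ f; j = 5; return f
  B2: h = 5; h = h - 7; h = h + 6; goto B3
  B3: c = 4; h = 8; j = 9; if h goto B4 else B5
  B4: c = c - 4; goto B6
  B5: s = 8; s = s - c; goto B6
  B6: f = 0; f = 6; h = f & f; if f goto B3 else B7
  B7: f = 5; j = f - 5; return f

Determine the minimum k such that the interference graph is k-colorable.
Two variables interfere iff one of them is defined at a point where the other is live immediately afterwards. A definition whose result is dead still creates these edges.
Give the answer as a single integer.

Answer: 3

Derivation:
def/use:
  B0: def={f} ue=∅
  B1: def={f,j} ue={f}
  B2: def={h} ue=∅
  B3: def={c,h,j} ue=∅
  B4: def={c} ue={c}
  B5: def={s} ue={c}
  B6: def={f,h} ue=∅
  B7: def={f,j} ue=∅

Live sets:
  B0 li=∅ lo={f}
  B1 li={f} lo=∅
  B2 li=∅ lo=∅
  B3 li=∅ lo={c}
  B4 li={c} lo=∅
  B5 li={c} lo=∅
  B6 li=∅ lo=∅
  B7 li=∅ lo=∅

Conflict graph:
  c — {h,j,s}
  f — {h,j}
  h — {c,f,j}
  j — {c,f,h}
  s — {c}

Chromatic number:
  lower bound: {c,h,j} mutually conflict ⇒ χ ≥ 3
  3-colouring: R0={c,f}  R1={h,s}  R2={j}
  χ = 3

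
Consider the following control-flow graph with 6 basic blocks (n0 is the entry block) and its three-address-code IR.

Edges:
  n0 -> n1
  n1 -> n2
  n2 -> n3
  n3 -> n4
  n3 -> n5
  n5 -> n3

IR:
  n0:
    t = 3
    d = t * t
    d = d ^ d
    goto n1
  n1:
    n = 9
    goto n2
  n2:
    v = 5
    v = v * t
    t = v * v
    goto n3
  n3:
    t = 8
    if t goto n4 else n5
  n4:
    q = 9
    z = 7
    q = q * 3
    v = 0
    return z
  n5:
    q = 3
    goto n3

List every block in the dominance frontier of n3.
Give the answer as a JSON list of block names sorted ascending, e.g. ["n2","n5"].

idom tree: n1←n0 n2←n1 n3←n2 n4←n3 n5←n3
Dom∩ at merges:
  n3: preds {n2,n5}: {n0,n1,n2} ∩ {n0,n1,n2,n3,n5} = {n0,n1,n2}; idom=n2

Frontier:
  join n3 pred n2: · stop@n2
  join n3 pred n5: n5→n3 stop@n2
  DF(n0)=∅
  DF(n1)=∅
  DF(n2)=∅
  DF(n3)={n3}
  DF(n4)=∅
  DF(n5)={n3}

DF(n3) = ["n3"]

Answer: ["n3"]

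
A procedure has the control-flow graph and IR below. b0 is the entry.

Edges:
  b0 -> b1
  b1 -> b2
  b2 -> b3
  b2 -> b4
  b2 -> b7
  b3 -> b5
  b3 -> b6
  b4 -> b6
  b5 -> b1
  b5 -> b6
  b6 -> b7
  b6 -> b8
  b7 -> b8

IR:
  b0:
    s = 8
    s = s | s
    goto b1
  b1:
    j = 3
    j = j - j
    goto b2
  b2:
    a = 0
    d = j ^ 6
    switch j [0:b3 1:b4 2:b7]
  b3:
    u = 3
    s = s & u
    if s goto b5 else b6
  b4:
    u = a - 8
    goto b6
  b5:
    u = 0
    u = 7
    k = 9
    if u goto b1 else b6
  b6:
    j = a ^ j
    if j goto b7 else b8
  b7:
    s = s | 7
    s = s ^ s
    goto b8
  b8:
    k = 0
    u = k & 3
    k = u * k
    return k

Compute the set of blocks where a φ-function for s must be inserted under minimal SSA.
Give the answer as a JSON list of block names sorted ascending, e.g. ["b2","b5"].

idom tree: b1←b0 b2←b1 b3←b2 b4←b2 b5←b3 b6←b2 b7←b2 b8←b2
Dom∩ at merges:
  b1: preds {b0,b5}: {b0} ∩ {b0,b1,b2,b3,b5} = {b0}; idom=b0
  b6: preds {b3,b4,b5}: {b0,b1,b2,b3} ∩ {b0,b1,b2,b4} ∩ {b0,b1,b2,b3,b5} = {b0,b1,b2}; idom=b2
  b7: preds {b2,b6}: {b0,b1,b2} ∩ {b0,b1,b2,b6} = {b0,b1,b2}; idom=b2
  b8: preds {b6,b7}: {b0,b1,b2,b6} ∩ {b0,b1,b2,b7} = {b0,b1,b2}; idom=b2

Frontier:
  join b1 pred b0: · stop@b0
  join b1 pred b5: b5→b3→b2→b1 stop@b0
  join b6 pred b3: b3 stop@b2
  join b6 pred b4: b4 stop@b2
  join b6 pred b5: b5→b3 stop@b2
  join b7 pred b2: · stop@b2
  join b7 pred b6: b6 stop@b2
  join b8 pred b6: b6 stop@b2
  join b8 pred b7: b7 stop@b2
  b0: DF=∅
  b1: DF={b1}
  b2: DF={b1}
  b3: DF={b1,b6}
  b4: DF={b6}
  b5: DF={b1,b6}
  b6: DF={b7,b8}
  b7: DF={b8}
  b8: DF=∅

φ for s: defs {b0,b3,b7}
  DF⁺ = {b1,b6,b7,b8}

Answer: ["b1", "b6", "b7", "b8"]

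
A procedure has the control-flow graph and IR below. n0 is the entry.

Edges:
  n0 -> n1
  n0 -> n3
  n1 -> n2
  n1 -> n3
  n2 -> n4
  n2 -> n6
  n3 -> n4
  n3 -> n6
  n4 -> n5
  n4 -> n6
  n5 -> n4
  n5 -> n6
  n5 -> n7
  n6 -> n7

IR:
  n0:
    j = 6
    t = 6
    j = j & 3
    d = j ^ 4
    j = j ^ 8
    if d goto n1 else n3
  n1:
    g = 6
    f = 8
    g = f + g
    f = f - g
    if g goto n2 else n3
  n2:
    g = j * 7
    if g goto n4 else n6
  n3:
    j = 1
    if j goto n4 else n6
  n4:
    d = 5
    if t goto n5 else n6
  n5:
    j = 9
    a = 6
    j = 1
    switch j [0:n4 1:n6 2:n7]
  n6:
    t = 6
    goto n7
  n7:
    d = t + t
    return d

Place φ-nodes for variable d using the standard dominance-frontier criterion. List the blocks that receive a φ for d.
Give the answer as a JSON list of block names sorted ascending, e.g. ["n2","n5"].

idom tree: n1←n0 n2←n1 n3←n0 n4←n0 n5←n4 n6←n0 n7←n0
Dom at joins:
  n3: preds {n0,n1}: {n0} ∩ {n0,n1} = {n0}; idom=n0
  n4: preds {n2,n3,n5}: {n0,n1,n2} ∩ {n0,n3} ∩ {n0,n4,n5} = {n0}; idom=n0
  n6: preds {n2,n3,n4,n5}: {n0,n1,n2} ∩ {n0,n3} ∩ {n0,n4} ∩ {n0,n4,n5} = {n0}; idom=n0
  n7: preds {n5,n6}: {n0,n4,n5} ∩ {n0,n6} = {n0}; idom=n0

DF walk-up:
  n3←n0: walk · to n0
  n3←n1: walk n1 to n0
  n4←n2: walk n2→n1 to n0
  n4←n3: walk n3 to n0
  n4←n5: walk n5→n4 to n0
  n6←n2: walk n2→n1 to n0
  n6←n3: walk n3 to n0
  n6←n4: walk n4 to n0
  n6←n5: walk n5→n4 to n0
  n7←n5: walk n5→n4 to n0
  n7←n6: walk n6 to n0
  n0: DF=∅
  n1: DF={n3,n4,n6}
  n2: DF={n4,n6}
  n3: DF={n4,n6}
  n4: DF={n4,n6,n7}
  n5: DF={n4,n6,n7}
  n6: DF={n7}
  n7: DF=∅

φ for d: defs {n0,n4,n7}
  DF⁺ = {n4,n6,n7}

Answer: ["n4", "n6", "n7"]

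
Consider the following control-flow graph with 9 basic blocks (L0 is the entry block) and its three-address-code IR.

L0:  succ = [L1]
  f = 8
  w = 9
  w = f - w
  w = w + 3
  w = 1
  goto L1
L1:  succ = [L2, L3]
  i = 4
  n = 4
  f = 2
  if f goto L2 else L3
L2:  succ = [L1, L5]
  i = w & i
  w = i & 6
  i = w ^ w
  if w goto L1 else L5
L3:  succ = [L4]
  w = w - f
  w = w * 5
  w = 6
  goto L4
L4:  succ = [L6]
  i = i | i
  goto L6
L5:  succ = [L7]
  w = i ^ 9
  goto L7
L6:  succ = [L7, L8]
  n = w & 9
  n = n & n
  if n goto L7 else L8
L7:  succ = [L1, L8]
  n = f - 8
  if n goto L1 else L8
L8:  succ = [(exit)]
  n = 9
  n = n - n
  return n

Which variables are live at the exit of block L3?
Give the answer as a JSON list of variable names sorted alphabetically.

Answer: ["f", "i", "w"]

Working:
Per-block:
  L0: {f,w} / ∅
  L1: {f,i,n} / ∅
  L2: {i,w} / {i,w}
  L3: {w} / {f,w}
  L4: {i} / {i}
  L5: {w} / {i}
  L6: {n} / {w}
  L7: {n} / {f}
  L8: {n} / ∅

Live sets:
  L0: in=∅ out={w}
  L1: in={w} out={f,i,w}
  L2: in={f,i,w} out={f,i,w}
  L3: in={f,i,w} out={f,i,w}
  L4: in={f,i,w} out={f,w}
  L5: in={f,i} out={f,w}
  L6: in={f,w} out={f,w}
  L7: in={f,w} out={w}
  L8: in=∅ out=∅

live-out(L3) = ["f", "i", "w"]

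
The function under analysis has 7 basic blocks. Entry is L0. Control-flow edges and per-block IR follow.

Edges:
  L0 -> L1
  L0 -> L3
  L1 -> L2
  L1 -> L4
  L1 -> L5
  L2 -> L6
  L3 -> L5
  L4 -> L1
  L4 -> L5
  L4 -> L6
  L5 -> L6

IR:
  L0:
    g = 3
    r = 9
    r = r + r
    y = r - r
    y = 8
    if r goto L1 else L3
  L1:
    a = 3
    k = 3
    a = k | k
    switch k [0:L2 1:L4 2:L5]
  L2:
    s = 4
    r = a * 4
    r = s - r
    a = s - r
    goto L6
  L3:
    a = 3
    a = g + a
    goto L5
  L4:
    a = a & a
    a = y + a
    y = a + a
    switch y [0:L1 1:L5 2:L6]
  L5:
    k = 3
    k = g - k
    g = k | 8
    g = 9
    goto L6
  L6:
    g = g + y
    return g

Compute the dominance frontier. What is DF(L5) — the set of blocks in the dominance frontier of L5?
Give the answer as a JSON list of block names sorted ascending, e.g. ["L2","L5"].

Answer: ["L6"]

Analysis:
idom tree: L1←L0 L2←L1 L3←L0 L4←L1 L5←L0 L6←L0
Dom at joins:
  L1: preds {L0,L4}: {L0} ∩ {L0,L1,L4} = {L0}; idom=L0
  L5: preds {L1,L3,L4}: {L0,L1} ∩ {L0,L3} ∩ {L0,L1,L4} = {L0}; idom=L0
  L6: preds {L2,L4,L5}: {L0,L1,L2} ∩ {L0,L1,L4} ∩ {L0,L5} = {L0}; idom=L0

DF walk-up:
  L1←L0: walk · to L0
  L1←L4: walk L4→L1 to L0
  L5←L1: walk L1 to L0
  L5←L3: walk L3 to L0
  L5←L4: walk L4→L1 to L0
  L6←L2: walk L2→L1 to L0
  L6←L4: walk L4→L1 to L0
  L6←L5: walk L5 to L0
  L0 → ∅
  L1 → {L1,L5,L6}
  L2 → {L6}
  L3 → {L5}
  L4 → {L1,L5,L6}
  L5 → {L6}
  L6 → ∅

DF(L5) = ["L6"]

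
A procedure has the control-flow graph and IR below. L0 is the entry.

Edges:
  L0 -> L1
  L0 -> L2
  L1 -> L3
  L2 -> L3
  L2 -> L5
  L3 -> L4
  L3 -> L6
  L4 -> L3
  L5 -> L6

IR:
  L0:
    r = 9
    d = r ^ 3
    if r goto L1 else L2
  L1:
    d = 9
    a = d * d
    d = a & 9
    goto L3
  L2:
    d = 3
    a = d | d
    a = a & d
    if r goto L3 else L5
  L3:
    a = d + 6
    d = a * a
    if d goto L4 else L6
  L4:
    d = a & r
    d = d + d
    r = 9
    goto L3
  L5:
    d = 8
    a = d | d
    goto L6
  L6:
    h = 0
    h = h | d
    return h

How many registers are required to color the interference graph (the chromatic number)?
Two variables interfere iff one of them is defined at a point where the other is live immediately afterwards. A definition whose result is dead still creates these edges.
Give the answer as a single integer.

Per-block:
  L0: def={d,r} ue=∅
  L1: def={a,d} ue=∅
  L2: def={a,d} ue={r}
  L3: def={a,d} ue={d}
  L4: def={d,r} ue={a,r}
  L5: def={a,d} ue=∅
  L6: def={h} ue={d}

Live sets:
  L0: in=∅ out={r}
  L1: in={r} out={d,r}
  L2: in={r} out={d,r}
  L3: in={d,r} out={a,d,r}
  L4: in={a,r} out={d,r}
  L5: in=∅ out={d}
  L6: in={d} out=∅

Interfere edges:
  a↔{d,r}
  d↔{a,h,r}
  h↔{d}
  r↔{a,d}

Registers:
  {a,d,r} pairwise interfere (3-clique) ⇒ χ ≥ 3
  3-colouring: c0={d}  c1={a,h}  c2={r}
  χ = 3

Answer: 3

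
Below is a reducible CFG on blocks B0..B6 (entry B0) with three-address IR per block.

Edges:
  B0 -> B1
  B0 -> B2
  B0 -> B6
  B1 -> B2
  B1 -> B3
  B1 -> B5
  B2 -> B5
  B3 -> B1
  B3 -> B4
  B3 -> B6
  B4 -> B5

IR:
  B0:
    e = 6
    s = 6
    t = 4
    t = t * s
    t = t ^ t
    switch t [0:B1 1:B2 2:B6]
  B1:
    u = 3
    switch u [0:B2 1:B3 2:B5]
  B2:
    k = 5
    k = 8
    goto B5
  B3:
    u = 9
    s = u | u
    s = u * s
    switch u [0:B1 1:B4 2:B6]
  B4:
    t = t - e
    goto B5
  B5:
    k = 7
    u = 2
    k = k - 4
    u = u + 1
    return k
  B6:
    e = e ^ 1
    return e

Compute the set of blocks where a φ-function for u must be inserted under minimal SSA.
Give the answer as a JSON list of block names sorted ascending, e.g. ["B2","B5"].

Answer: ["B1", "B2", "B5", "B6"]

Working:
idom tree: B1←B0 B2←B0 B3←B1 B4←B3 B5←B0 B6←B0
Dom∩ at merges:
  B1: preds {B0,B3}: {B0} ∩ {B0,B1,B3} = {B0}; idom=B0
  B2: preds {B0,B1}: {B0} ∩ {B0,B1} = {B0}; idom=B0
  B5: preds {B1,B2,B4}: {B0,B1} ∩ {B0,B2} ∩ {B0,B1,B3,B4} = {B0}; idom=B0
  B6: preds {B0,B3}: {B0} ∩ {B0,B1,B3} = {B0}; idom=B0

Frontier:
  join B1 pred B0: · stop@B0
  join B1 pred B3: B3→B1 stop@B0
  join B2 pred B0: · stop@B0
  join B2 pred B1: B1 stop@B0
  join B5 pred B1: B1 stop@B0
  join B5 pred B2: B2 stop@B0
  join B5 pred B4: B4→B3→B1 stop@B0
  join B6 pred B0: · stop@B0
  join B6 pred B3: B3→B1 stop@B0
  B0: DF=∅
  B1: DF={B1,B2,B5,B6}
  B2: DF={B5}
  B3: DF={B1,B5,B6}
  B4: DF={B5}
  B5: DF=∅
  B6: DF=∅

φ for u: defs {B1,B3,B5}
  DF⁺ = {B1,B2,B5,B6}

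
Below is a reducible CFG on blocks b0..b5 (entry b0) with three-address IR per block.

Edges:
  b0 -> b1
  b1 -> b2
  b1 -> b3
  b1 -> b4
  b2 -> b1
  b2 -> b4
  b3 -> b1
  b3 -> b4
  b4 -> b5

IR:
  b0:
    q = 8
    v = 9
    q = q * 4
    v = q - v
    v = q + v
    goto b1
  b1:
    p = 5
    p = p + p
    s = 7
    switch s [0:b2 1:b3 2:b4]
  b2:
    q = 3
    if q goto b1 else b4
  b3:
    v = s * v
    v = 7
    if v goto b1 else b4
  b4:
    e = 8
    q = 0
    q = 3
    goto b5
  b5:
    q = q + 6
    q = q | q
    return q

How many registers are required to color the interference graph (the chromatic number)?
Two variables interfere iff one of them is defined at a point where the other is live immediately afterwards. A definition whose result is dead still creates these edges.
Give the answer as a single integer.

Answer: 2

Working:
Per-block:
  b0: {q,v} / ∅
  b1: {p,s} / ∅
  b2: {q} / ∅
  b3: {v} / {s,v}
  b4: {e,q} / ∅
  b5: {q} / {q}

Live sets:
  live b0: ∅→{v}
  live b1: {v}→{s,v}
  live b2: {v}→{v}
  live b3: {s,v}→{v}
  live b4: ∅→{q}
  live b5: {q}→∅

Interference:
  e: ∅
  p: {v}
  q: {v}
  s: {v}
  v: {p,q,s}

Colouring:
  {p,v} pairwise interfere (2-clique) ⇒ χ ≥ 2
  2-colouring: r0={e,v}  r1={p,q,s}
  χ = 2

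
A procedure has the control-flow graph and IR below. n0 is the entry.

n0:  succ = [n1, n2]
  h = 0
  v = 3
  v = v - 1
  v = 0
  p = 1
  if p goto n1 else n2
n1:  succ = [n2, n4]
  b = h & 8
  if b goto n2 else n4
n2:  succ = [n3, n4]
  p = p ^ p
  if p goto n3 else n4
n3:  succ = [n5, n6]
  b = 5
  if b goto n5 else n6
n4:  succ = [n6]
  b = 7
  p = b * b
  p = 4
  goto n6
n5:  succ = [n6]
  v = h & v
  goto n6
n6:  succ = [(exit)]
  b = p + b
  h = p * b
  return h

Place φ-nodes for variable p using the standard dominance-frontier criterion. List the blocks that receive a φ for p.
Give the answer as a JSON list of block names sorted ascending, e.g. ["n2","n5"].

idom tree: n1←n0 n2←n0 n3←n2 n4←n0 n5←n3 n6←n0
Dom∩ at merges:
  n2: preds {n0,n1}: {n0} ∩ {n0,n1} = {n0}; idom=n0
  n4: preds {n1,n2}: {n0,n1} ∩ {n0,n2} = {n0}; idom=n0
  n6: preds {n3,n4,n5}: {n0,n2,n3} ∩ {n0,n4} ∩ {n0,n2,n3,n5} = {n0}; idom=n0

DF derivation:
  join n2 pred n0: · stop@n0
  join n2 pred n1: n1 stop@n0
  join n4 pred n1: n1 stop@n0
  join n4 pred n2: n2 stop@n0
  join n6 pred n3: n3→n2 stop@n0
  join n6 pred n4: n4 stop@n0
  join n6 pred n5: n5→n3→n2 stop@n0
  n0 → ∅
  n1 → {n2,n4}
  n2 → {n4,n6}
  n3 → {n6}
  n4 → {n6}
  n5 → {n6}
  n6 → ∅

φ for p: defs {n0,n2,n4}
  DF⁺ = {n4,n6}

Answer: ["n4", "n6"]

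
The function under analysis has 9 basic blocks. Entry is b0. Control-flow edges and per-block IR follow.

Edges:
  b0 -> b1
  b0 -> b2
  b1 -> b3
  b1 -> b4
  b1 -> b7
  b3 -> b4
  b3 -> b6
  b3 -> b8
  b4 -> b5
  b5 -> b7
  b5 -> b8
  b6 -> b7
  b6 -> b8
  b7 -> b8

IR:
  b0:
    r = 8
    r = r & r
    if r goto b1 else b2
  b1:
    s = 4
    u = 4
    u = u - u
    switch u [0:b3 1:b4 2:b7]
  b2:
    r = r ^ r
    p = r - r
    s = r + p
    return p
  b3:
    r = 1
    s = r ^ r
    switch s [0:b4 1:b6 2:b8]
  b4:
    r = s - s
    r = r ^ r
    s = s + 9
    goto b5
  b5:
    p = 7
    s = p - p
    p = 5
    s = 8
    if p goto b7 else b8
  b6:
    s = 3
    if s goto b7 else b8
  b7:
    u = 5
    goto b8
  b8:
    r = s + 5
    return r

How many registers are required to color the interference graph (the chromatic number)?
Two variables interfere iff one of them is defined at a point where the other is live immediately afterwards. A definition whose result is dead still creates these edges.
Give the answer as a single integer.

Answer: 3

Analysis:
def/use:
  b0 def {r} use ∅
  b1 def {s,u} use ∅
  b2 def {p,r,s} use {r}
  b3 def {r,s} use ∅
  b4 def {r,s} use {s}
  b5 def {p,s} use ∅
  b6 def {s} use ∅
  b7 def {u} use ∅
  b8 def {r} use {s}

Live sets:
  b0: in=∅ out={r}
  b1: in=∅ out={s}
  b2: in={r} out=∅
  b3: in=∅ out={s}
  b4: in={s} out=∅
  b5: in=∅ out={s}
  b6: in=∅ out={s}
  b7: in={s} out={s}
  b8: in={s} out=∅

Conflict graph:
  p: {r,s}
  r: {p,s}
  s: {p,r,u}
  u: {s}

Registers:
  {p,r,s} pairwise interfere (3-clique) ⇒ χ ≥ 3
  assign p→r1 r→r2 s→r0 u→r1 — no edge inside a register ⇒ χ ≤ 3
  χ = 3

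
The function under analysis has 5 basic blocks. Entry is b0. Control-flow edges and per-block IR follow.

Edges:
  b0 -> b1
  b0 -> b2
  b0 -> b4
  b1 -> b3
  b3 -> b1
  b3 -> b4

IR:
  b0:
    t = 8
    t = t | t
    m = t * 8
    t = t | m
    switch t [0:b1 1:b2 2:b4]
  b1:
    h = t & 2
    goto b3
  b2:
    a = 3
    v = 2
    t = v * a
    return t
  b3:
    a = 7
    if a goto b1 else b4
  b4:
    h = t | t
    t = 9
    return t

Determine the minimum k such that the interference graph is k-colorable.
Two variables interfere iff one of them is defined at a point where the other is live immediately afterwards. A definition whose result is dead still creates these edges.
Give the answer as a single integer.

Answer: 2

Working:
def/use:
  b0: {m,t} / ∅
  b1: {h} / {t}
  b2: {a,t,v} / ∅
  b3: {a} / ∅
  b4: {h,t} / {t}

Backward fixpoint:
  live b0: ∅→{t}
  live b1: {t}→{t}
  live b2: ∅→∅
  live b3: {t}→{t}
  live b4: {t}→∅

Conflict graph:
  a — {t,v}
  h — {t}
  m — {t}
  t — {a,h,m}
  v — {a}

Chromatic number:
  clique {a,t} ⇒ need ≥ 2
  2-colouring: c0={t,v}  c1={a,h,m}
  χ = 2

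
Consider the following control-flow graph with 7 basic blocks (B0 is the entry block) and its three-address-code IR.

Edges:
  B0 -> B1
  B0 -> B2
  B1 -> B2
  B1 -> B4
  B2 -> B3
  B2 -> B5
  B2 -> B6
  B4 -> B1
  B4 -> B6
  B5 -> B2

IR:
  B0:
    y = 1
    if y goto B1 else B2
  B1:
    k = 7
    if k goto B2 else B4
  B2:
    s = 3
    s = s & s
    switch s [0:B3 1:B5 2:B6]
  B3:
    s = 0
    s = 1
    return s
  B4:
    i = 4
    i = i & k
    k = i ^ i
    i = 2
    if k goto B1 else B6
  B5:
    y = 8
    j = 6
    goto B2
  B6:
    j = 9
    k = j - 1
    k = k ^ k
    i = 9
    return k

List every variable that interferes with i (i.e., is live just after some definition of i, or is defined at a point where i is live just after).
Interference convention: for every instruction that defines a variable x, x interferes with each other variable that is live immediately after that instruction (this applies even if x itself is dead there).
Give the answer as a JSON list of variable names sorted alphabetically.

Block summaries:
  B0: {y} / ∅
  B1: {k} / ∅
  B2: {s} / ∅
  B3: {s} / ∅
  B4: {i,k} / {k}
  B5: {j,y} / ∅
  B6: {i,j,k} / ∅

Liveness:
  B0 li=∅ lo=∅
  B1 li=∅ lo={k}
  B2 li=∅ lo=∅
  B3 li=∅ lo=∅
  B4 li={k} lo=∅
  B5 li=∅ lo=∅
  B6 li=∅ lo=∅

Interfere edges:
  i↔{k}
  j↔∅
  k↔{i}
  s↔∅
  y↔∅

N(i) = ["k"]

Answer: ["k"]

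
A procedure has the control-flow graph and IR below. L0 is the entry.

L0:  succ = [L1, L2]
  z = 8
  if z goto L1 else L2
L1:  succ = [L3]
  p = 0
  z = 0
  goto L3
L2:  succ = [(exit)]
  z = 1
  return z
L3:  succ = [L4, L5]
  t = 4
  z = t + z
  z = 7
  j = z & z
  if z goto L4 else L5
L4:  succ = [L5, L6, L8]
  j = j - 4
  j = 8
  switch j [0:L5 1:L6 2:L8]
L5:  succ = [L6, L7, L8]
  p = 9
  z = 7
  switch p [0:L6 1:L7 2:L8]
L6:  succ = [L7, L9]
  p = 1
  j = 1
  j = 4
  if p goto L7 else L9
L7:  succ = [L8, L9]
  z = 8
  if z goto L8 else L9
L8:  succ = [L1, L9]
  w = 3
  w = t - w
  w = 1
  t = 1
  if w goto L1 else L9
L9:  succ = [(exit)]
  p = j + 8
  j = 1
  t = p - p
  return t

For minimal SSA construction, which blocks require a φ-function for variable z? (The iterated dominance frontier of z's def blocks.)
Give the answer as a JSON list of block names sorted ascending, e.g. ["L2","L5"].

Answer: ["L1", "L6", "L7", "L8", "L9"]

Working:
idom tree: L1←L0 L2←L0 L3←L1 L4←L3 L5←L3 L6←L3 L7←L3 L8←L3 L9←L3
Join-block Dom:
  L1: preds {L0,L8}: {L0} ∩ {L0,L1,L3,L8} = {L0}; idom=L0
  L5: preds {L3,L4}: {L0,L1,L3} ∩ {L0,L1,L3,L4} = {L0,L1,L3}; idom=L3
  L6: preds {L4,L5}: {L0,L1,L3,L4} ∩ {L0,L1,L3,L5} = {L0,L1,L3}; idom=L3
  L7: preds {L5,L6}: {L0,L1,L3,L5} ∩ {L0,L1,L3,L6} = {L0,L1,L3}; idom=L3
  L8: preds {L4,L5,L7}: {L0,L1,L3,L4} ∩ {L0,L1,L3,L5} ∩ {L0,L1,L3,L7} = {L0,L1,L3}; idom=L3
  L9: preds {L6,L7,L8}: {L0,L1,L3,L6} ∩ {L0,L1,L3,L7} ∩ {L0,L1,L3,L8} = {L0,L1,L3}; idom=L3

Frontier:
  L1←L0: walk · to L0
  L1←L8: walk L8→L3→L1 to L0
  L5←L3: walk · to L3
  L5←L4: walk L4 to L3
  L6←L4: walk L4 to L3
  L6←L5: walk L5 to L3
  L7←L5: walk L5 to L3
  L7←L6: walk L6 to L3
  L8←L4: walk L4 to L3
  L8←L5: walk L5 to L3
  L8←L7: walk L7 to L3
  L9←L6: walk L6 to L3
  L9←L7: walk L7 to L3
  L9←L8: walk L8 to L3
  DF(L0)=∅
  DF(L1)={L1}
  DF(L2)=∅
  DF(L3)={L1}
  DF(L4)={L5,L6,L8}
  DF(L5)={L6,L7,L8}
  DF(L6)={L7,L9}
  DF(L7)={L8,L9}
  DF(L8)={L1,L9}
  DF(L9)=∅

φ for z: defs {L0,L1,L2,L3,L5,L7}
  DF⁺ = {L1,L6,L7,L8,L9}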